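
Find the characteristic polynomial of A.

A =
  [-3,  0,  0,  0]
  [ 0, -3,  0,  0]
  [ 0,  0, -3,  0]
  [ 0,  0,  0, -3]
x^4 + 12*x^3 + 54*x^2 + 108*x + 81

Expanding det(x·I − A) (e.g. by cofactor expansion or by noting that A is similar to its Jordan form J, which has the same characteristic polynomial as A) gives
  χ_A(x) = x^4 + 12*x^3 + 54*x^2 + 108*x + 81
which factors as (x + 3)^4. The eigenvalues (with algebraic multiplicities) are λ = -3 with multiplicity 4.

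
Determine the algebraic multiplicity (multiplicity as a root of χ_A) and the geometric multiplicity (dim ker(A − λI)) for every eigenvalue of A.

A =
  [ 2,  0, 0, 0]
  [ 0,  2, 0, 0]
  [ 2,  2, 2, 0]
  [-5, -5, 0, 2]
λ = 2: alg = 4, geom = 3

Step 1 — factor the characteristic polynomial to read off the algebraic multiplicities:
  χ_A(x) = (x - 2)^4

Step 2 — compute geometric multiplicities via the rank-nullity identity g(λ) = n − rank(A − λI):
  rank(A − (2)·I) = 1, so dim ker(A − (2)·I) = n − 1 = 3

Summary:
  λ = 2: algebraic multiplicity = 4, geometric multiplicity = 3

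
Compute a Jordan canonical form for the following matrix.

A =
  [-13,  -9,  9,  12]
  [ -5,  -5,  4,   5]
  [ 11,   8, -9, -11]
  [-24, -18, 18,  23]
J_3(-1) ⊕ J_1(-1)

The characteristic polynomial is
  det(x·I − A) = x^4 + 4*x^3 + 6*x^2 + 4*x + 1 = (x + 1)^4

Eigenvalues and multiplicities (the geometric multiplicity of λ is n − rank(A − λI), which equals the number of Jordan blocks for λ):
  λ = -1: algebraic multiplicity = 4, geometric multiplicity = 2

Determining the block sizes for each eigenvalue:
  λ = -1: with am = 4 and gm = 2, the partition is not yet determined (e.g. several partitions of 4 into 2 parts exist). Let N = A − (-1)·I. Computing rank(N^1) = 2, rank(N^2) = 1, rank(N^3) = 0; the number of blocks of size ≥ j is rank(N^{j−1}) − rank(N^j), giving [2, 1, 1]. So we have 1 block(s) of size 3, 1 block(s) of size 1 → block sizes [3, 1]

Assembling the blocks gives a Jordan form
J =
  [-1,  1,  0,  0]
  [ 0, -1,  1,  0]
  [ 0,  0, -1,  0]
  [ 0,  0,  0, -1]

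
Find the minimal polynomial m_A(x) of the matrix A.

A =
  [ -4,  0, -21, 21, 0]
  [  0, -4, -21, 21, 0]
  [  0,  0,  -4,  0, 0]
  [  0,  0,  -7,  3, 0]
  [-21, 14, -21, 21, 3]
x^2 + x - 12

The characteristic polynomial is χ_A(x) = (x - 3)^2*(x + 4)^3, so the eigenvalues are known. The minimal polynomial is
  m_A(x) = Π_λ (x − λ)^{k_λ}
where k_λ is the size of the *largest* Jordan block for λ (equivalently, the smallest k with (A − λI)^k v = 0 for every generalised eigenvector v of λ).

  λ = -4: largest Jordan block has size 1, contributing (x + 4)
  λ = 3: largest Jordan block has size 1, contributing (x − 3)

So m_A(x) = (x - 3)*(x + 4) = x^2 + x - 12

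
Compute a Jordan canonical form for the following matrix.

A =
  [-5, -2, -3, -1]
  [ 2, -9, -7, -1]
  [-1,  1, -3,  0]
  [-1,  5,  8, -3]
J_2(-5) ⊕ J_2(-5)

The characteristic polynomial is
  det(x·I − A) = x^4 + 20*x^3 + 150*x^2 + 500*x + 625 = (x + 5)^4

Eigenvalues and multiplicities (the geometric multiplicity of λ is n − rank(A − λI), which equals the number of Jordan blocks for λ):
  λ = -5: algebraic multiplicity = 4, geometric multiplicity = 2

Determining the block sizes for each eigenvalue:
  λ = -5: with am = 4 and gm = 2, the partition is not yet determined (e.g. several partitions of 4 into 2 parts exist). Let N = A − (-5)·I. Computing rank(N^1) = 2, rank(N^2) = 0; the number of blocks of size ≥ j is rank(N^{j−1}) − rank(N^j), giving [2, 2]. So we have 2 block(s) of size 2 → block sizes [2, 2]

Assembling the blocks gives a Jordan form
J =
  [-5,  1,  0,  0]
  [ 0, -5,  0,  0]
  [ 0,  0, -5,  1]
  [ 0,  0,  0, -5]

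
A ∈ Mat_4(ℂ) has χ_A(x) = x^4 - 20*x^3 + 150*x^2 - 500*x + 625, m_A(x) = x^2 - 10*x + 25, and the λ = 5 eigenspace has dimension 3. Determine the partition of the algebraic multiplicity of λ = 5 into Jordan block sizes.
Block sizes for λ = 5: [2, 1, 1]

Step 1 — from the characteristic polynomial, algebraic multiplicity of λ = 5 is 4. From dim ker(A − (5)·I) = 3, there are exactly 3 Jordan blocks for λ = 5.
Step 2 — from the minimal polynomial, the factor (x − 5)^2 tells us the largest block for λ = 5 has size 2.
Step 3 — with total size 4, 3 blocks, and largest block 2, the block sizes (in nonincreasing order) are [2, 1, 1].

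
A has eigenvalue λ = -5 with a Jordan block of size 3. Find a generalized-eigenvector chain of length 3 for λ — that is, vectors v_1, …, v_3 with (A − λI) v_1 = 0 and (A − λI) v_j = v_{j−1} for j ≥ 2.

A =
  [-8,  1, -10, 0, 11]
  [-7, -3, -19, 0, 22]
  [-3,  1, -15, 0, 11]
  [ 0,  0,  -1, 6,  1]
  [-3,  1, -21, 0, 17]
A Jordan chain for λ = -5 of length 3:
v_1 = (-1, -2, -1, 0, -1)ᵀ
v_2 = (-3, -7, -3, 0, -3)ᵀ
v_3 = (1, 0, 0, 0, 0)ᵀ

Let N = A − (-5)·I. We want v_3 with N^3 v_3 = 0 but N^2 v_3 ≠ 0; then v_{j-1} := N · v_j for j = 3, …, 2.

Pick v_3 = (1, 0, 0, 0, 0)ᵀ.
Then v_2 = N · v_3 = (-3, -7, -3, 0, -3)ᵀ.
Then v_1 = N · v_2 = (-1, -2, -1, 0, -1)ᵀ.

Sanity check: (A − (-5)·I) v_1 = (0, 0, 0, 0, 0)ᵀ = 0. ✓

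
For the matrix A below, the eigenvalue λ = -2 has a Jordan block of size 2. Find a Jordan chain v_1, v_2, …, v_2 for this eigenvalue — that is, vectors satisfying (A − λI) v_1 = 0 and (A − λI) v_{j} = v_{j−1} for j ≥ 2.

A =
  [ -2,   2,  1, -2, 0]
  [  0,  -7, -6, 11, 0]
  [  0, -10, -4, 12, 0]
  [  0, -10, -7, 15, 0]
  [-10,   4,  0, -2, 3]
A Jordan chain for λ = -2 of length 2:
v_1 = (1, 0, 0, 0, 2)ᵀ
v_2 = (0, 1, 1, 1, 0)ᵀ

Let N = A − (-2)·I. We want v_2 with N^2 v_2 = 0 but N^1 v_2 ≠ 0; then v_{j-1} := N · v_j for j = 2, …, 2.

Pick v_2 = (0, 1, 1, 1, 0)ᵀ.
Then v_1 = N · v_2 = (1, 0, 0, 0, 2)ᵀ.

Sanity check: (A − (-2)·I) v_1 = (0, 0, 0, 0, 0)ᵀ = 0. ✓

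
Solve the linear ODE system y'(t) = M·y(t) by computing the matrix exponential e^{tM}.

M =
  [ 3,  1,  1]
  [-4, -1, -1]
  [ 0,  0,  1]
e^{tM} =
  [2*t*exp(t) + exp(t), t*exp(t), t^2*exp(t)/2 + t*exp(t)]
  [-4*t*exp(t), -2*t*exp(t) + exp(t), -t^2*exp(t) - t*exp(t)]
  [0, 0, exp(t)]

Strategy: write M = P · J · P⁻¹ where J is a Jordan canonical form, so e^{tM} = P · e^{tJ} · P⁻¹, and e^{tJ} can be computed block-by-block.

M has Jordan form
J =
  [1, 1, 0]
  [0, 1, 1]
  [0, 0, 1]
(up to reordering of blocks).

Per-block formulas:
  For a 3×3 Jordan block J_3(1): exp(t · J_3(1)) = e^(1t)·(I + t·N + (t^2/2)·N^2), where N is the 3×3 nilpotent shift.

After assembling e^{tJ} and conjugating by P, we get:

e^{tM} =
  [2*t*exp(t) + exp(t), t*exp(t), t^2*exp(t)/2 + t*exp(t)]
  [-4*t*exp(t), -2*t*exp(t) + exp(t), -t^2*exp(t) - t*exp(t)]
  [0, 0, exp(t)]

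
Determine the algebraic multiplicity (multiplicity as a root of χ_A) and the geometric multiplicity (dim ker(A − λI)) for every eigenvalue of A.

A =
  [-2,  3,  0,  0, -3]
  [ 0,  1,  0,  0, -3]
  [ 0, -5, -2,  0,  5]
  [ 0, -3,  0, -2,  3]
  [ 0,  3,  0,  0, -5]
λ = -2: alg = 5, geom = 4

Step 1 — factor the characteristic polynomial to read off the algebraic multiplicities:
  χ_A(x) = (x + 2)^5

Step 2 — compute geometric multiplicities via the rank-nullity identity g(λ) = n − rank(A − λI):
  rank(A − (-2)·I) = 1, so dim ker(A − (-2)·I) = n − 1 = 4

Summary:
  λ = -2: algebraic multiplicity = 5, geometric multiplicity = 4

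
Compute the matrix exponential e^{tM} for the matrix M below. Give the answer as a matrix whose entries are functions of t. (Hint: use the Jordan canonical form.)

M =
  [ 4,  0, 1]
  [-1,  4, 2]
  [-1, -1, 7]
e^{tM} =
  [-t*exp(5*t) + exp(5*t), -t^2*exp(5*t)/2, t^2*exp(5*t)/2 + t*exp(5*t)]
  [-t*exp(5*t), -t^2*exp(5*t)/2 - t*exp(5*t) + exp(5*t), t^2*exp(5*t)/2 + 2*t*exp(5*t)]
  [-t*exp(5*t), -t^2*exp(5*t)/2 - t*exp(5*t), t^2*exp(5*t)/2 + 2*t*exp(5*t) + exp(5*t)]

Strategy: write M = P · J · P⁻¹ where J is a Jordan canonical form, so e^{tM} = P · e^{tJ} · P⁻¹, and e^{tJ} can be computed block-by-block.

M has Jordan form
J =
  [5, 1, 0]
  [0, 5, 1]
  [0, 0, 5]
(up to reordering of blocks).

Per-block formulas:
  For a 3×3 Jordan block J_3(5): exp(t · J_3(5)) = e^(5t)·(I + t·N + (t^2/2)·N^2), where N is the 3×3 nilpotent shift.

After assembling e^{tJ} and conjugating by P, we get:

e^{tM} =
  [-t*exp(5*t) + exp(5*t), -t^2*exp(5*t)/2, t^2*exp(5*t)/2 + t*exp(5*t)]
  [-t*exp(5*t), -t^2*exp(5*t)/2 - t*exp(5*t) + exp(5*t), t^2*exp(5*t)/2 + 2*t*exp(5*t)]
  [-t*exp(5*t), -t^2*exp(5*t)/2 - t*exp(5*t), t^2*exp(5*t)/2 + 2*t*exp(5*t) + exp(5*t)]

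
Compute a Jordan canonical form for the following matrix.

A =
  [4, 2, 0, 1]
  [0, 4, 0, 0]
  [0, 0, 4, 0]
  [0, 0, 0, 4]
J_2(4) ⊕ J_1(4) ⊕ J_1(4)

The characteristic polynomial is
  det(x·I − A) = x^4 - 16*x^3 + 96*x^2 - 256*x + 256 = (x - 4)^4

Eigenvalues and multiplicities (the geometric multiplicity of λ is n − rank(A − λI), which equals the number of Jordan blocks for λ):
  λ = 4: algebraic multiplicity = 4, geometric multiplicity = 3

Determining the block sizes for each eigenvalue:
  λ = 4: 3 blocks summing to 4 forces exactly one block of size 2 and the rest size 1 → block sizes [2, 1, 1]

Assembling the blocks gives a Jordan form
J =
  [4, 1, 0, 0]
  [0, 4, 0, 0]
  [0, 0, 4, 0]
  [0, 0, 0, 4]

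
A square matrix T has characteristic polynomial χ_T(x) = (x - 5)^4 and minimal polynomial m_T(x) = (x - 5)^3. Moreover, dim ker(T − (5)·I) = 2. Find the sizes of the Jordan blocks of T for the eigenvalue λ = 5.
Block sizes for λ = 5: [3, 1]

Step 1 — from the characteristic polynomial, algebraic multiplicity of λ = 5 is 4. From dim ker(T − (5)·I) = 2, there are exactly 2 Jordan blocks for λ = 5.
Step 2 — from the minimal polynomial, the factor (x − 5)^3 tells us the largest block for λ = 5 has size 3.
Step 3 — with total size 4, 2 blocks, and largest block 3, the block sizes (in nonincreasing order) are [3, 1].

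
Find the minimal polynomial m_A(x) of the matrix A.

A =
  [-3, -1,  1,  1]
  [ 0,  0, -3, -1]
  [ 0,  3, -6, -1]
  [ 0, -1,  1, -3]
x^3 + 9*x^2 + 27*x + 27

The characteristic polynomial is χ_A(x) = (x + 3)^4, so the eigenvalues are known. The minimal polynomial is
  m_A(x) = Π_λ (x − λ)^{k_λ}
where k_λ is the size of the *largest* Jordan block for λ (equivalently, the smallest k with (A − λI)^k v = 0 for every generalised eigenvector v of λ).

  λ = -3: largest Jordan block has size 3, contributing (x + 3)^3

So m_A(x) = (x + 3)^3 = x^3 + 9*x^2 + 27*x + 27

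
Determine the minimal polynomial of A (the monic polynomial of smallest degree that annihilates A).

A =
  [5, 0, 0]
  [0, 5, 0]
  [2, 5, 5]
x^2 - 10*x + 25

The characteristic polynomial is χ_A(x) = (x - 5)^3, so the eigenvalues are known. The minimal polynomial is
  m_A(x) = Π_λ (x − λ)^{k_λ}
where k_λ is the size of the *largest* Jordan block for λ (equivalently, the smallest k with (A − λI)^k v = 0 for every generalised eigenvector v of λ).

  λ = 5: largest Jordan block has size 2, contributing (x − 5)^2

So m_A(x) = (x - 5)^2 = x^2 - 10*x + 25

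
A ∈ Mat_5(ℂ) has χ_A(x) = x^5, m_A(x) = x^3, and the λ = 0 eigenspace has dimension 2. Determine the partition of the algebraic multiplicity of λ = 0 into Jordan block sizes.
Block sizes for λ = 0: [3, 2]

Step 1 — from the characteristic polynomial, algebraic multiplicity of λ = 0 is 5. From dim ker(A − (0)·I) = 2, there are exactly 2 Jordan blocks for λ = 0.
Step 2 — from the minimal polynomial, the factor (x − 0)^3 tells us the largest block for λ = 0 has size 3.
Step 3 — with total size 5, 2 blocks, and largest block 3, the block sizes (in nonincreasing order) are [3, 2].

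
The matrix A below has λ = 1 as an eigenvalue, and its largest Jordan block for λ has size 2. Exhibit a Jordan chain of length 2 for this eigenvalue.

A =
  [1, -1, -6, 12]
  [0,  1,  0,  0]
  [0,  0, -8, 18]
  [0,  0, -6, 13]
A Jordan chain for λ = 1 of length 2:
v_1 = (-1, 0, 0, 0)ᵀ
v_2 = (0, 1, 0, 0)ᵀ

Let N = A − (1)·I. We want v_2 with N^2 v_2 = 0 but N^1 v_2 ≠ 0; then v_{j-1} := N · v_j for j = 2, …, 2.

Pick v_2 = (0, 1, 0, 0)ᵀ.
Then v_1 = N · v_2 = (-1, 0, 0, 0)ᵀ.

Sanity check: (A − (1)·I) v_1 = (0, 0, 0, 0)ᵀ = 0. ✓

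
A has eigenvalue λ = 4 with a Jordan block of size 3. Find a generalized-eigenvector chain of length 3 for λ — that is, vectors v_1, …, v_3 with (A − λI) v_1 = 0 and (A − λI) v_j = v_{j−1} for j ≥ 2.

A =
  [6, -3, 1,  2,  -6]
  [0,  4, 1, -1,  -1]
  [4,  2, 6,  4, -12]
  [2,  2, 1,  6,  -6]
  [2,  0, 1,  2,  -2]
A Jordan chain for λ = 4 of length 3:
v_1 = (-3, 0, 2, 2, 0)ᵀ
v_2 = (1, 1, 2, 1, 1)ᵀ
v_3 = (0, 0, 1, 0, 0)ᵀ

Let N = A − (4)·I. We want v_3 with N^3 v_3 = 0 but N^2 v_3 ≠ 0; then v_{j-1} := N · v_j for j = 3, …, 2.

Pick v_3 = (0, 0, 1, 0, 0)ᵀ.
Then v_2 = N · v_3 = (1, 1, 2, 1, 1)ᵀ.
Then v_1 = N · v_2 = (-3, 0, 2, 2, 0)ᵀ.

Sanity check: (A − (4)·I) v_1 = (0, 0, 0, 0, 0)ᵀ = 0. ✓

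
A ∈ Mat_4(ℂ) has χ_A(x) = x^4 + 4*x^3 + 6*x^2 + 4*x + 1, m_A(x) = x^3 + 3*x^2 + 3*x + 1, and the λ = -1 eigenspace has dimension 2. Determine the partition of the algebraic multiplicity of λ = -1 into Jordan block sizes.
Block sizes for λ = -1: [3, 1]

Step 1 — from the characteristic polynomial, algebraic multiplicity of λ = -1 is 4. From dim ker(A − (-1)·I) = 2, there are exactly 2 Jordan blocks for λ = -1.
Step 2 — from the minimal polynomial, the factor (x + 1)^3 tells us the largest block for λ = -1 has size 3.
Step 3 — with total size 4, 2 blocks, and largest block 3, the block sizes (in nonincreasing order) are [3, 1].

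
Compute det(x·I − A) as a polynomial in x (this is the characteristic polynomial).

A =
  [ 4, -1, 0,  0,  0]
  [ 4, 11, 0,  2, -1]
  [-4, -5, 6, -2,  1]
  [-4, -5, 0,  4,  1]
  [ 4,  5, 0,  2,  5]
x^5 - 30*x^4 + 360*x^3 - 2160*x^2 + 6480*x - 7776

Expanding det(x·I − A) (e.g. by cofactor expansion or by noting that A is similar to its Jordan form J, which has the same characteristic polynomial as A) gives
  χ_A(x) = x^5 - 30*x^4 + 360*x^3 - 2160*x^2 + 6480*x - 7776
which factors as (x - 6)^5. The eigenvalues (with algebraic multiplicities) are λ = 6 with multiplicity 5.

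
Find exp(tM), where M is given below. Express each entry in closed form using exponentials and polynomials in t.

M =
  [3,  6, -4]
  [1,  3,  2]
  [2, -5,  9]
e^{tM} =
  [t^2*exp(5*t) - 2*t*exp(5*t) + exp(5*t), -2*t^2*exp(5*t) + 6*t*exp(5*t), 2*t^2*exp(5*t) - 4*t*exp(5*t)]
  [t*exp(5*t), -2*t*exp(5*t) + exp(5*t), 2*t*exp(5*t)]
  [-t^2*exp(5*t)/2 + 2*t*exp(5*t), t^2*exp(5*t) - 5*t*exp(5*t), -t^2*exp(5*t) + 4*t*exp(5*t) + exp(5*t)]

Strategy: write M = P · J · P⁻¹ where J is a Jordan canonical form, so e^{tM} = P · e^{tJ} · P⁻¹, and e^{tJ} can be computed block-by-block.

M has Jordan form
J =
  [5, 1, 0]
  [0, 5, 1]
  [0, 0, 5]
(up to reordering of blocks).

Per-block formulas:
  For a 3×3 Jordan block J_3(5): exp(t · J_3(5)) = e^(5t)·(I + t·N + (t^2/2)·N^2), where N is the 3×3 nilpotent shift.

After assembling e^{tJ} and conjugating by P, we get:

e^{tM} =
  [t^2*exp(5*t) - 2*t*exp(5*t) + exp(5*t), -2*t^2*exp(5*t) + 6*t*exp(5*t), 2*t^2*exp(5*t) - 4*t*exp(5*t)]
  [t*exp(5*t), -2*t*exp(5*t) + exp(5*t), 2*t*exp(5*t)]
  [-t^2*exp(5*t)/2 + 2*t*exp(5*t), t^2*exp(5*t) - 5*t*exp(5*t), -t^2*exp(5*t) + 4*t*exp(5*t) + exp(5*t)]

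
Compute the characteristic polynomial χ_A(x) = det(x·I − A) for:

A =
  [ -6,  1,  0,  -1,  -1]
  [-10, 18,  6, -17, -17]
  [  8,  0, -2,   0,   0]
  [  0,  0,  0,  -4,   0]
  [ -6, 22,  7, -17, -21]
x^5 + 15*x^4 + 80*x^3 + 160*x^2 - 256

Expanding det(x·I − A) (e.g. by cofactor expansion or by noting that A is similar to its Jordan form J, which has the same characteristic polynomial as A) gives
  χ_A(x) = x^5 + 15*x^4 + 80*x^3 + 160*x^2 - 256
which factors as (x - 1)*(x + 4)^4. The eigenvalues (with algebraic multiplicities) are λ = -4 with multiplicity 4, λ = 1 with multiplicity 1.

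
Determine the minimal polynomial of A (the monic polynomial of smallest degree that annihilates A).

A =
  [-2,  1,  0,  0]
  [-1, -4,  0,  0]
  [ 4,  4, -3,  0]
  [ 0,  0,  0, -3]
x^2 + 6*x + 9

The characteristic polynomial is χ_A(x) = (x + 3)^4, so the eigenvalues are known. The minimal polynomial is
  m_A(x) = Π_λ (x − λ)^{k_λ}
where k_λ is the size of the *largest* Jordan block for λ (equivalently, the smallest k with (A − λI)^k v = 0 for every generalised eigenvector v of λ).

  λ = -3: largest Jordan block has size 2, contributing (x + 3)^2

So m_A(x) = (x + 3)^2 = x^2 + 6*x + 9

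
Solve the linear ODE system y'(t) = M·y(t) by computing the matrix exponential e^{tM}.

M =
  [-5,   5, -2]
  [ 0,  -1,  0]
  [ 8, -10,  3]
e^{tM} =
  [-4*t*exp(-t) + exp(-t), 5*t*exp(-t), -2*t*exp(-t)]
  [0, exp(-t), 0]
  [8*t*exp(-t), -10*t*exp(-t), 4*t*exp(-t) + exp(-t)]

Strategy: write M = P · J · P⁻¹ where J is a Jordan canonical form, so e^{tM} = P · e^{tJ} · P⁻¹, and e^{tJ} can be computed block-by-block.

M has Jordan form
J =
  [-1,  1,  0]
  [ 0, -1,  0]
  [ 0,  0, -1]
(up to reordering of blocks).

Per-block formulas:
  For a 1×1 block at λ = -1: exp(t · [-1]) = [e^(-1t)].
  For a 2×2 Jordan block J_2(-1): exp(t · J_2(-1)) = e^(-1t)·(I + t·N), where N is the 2×2 nilpotent shift.

After assembling e^{tJ} and conjugating by P, we get:

e^{tM} =
  [-4*t*exp(-t) + exp(-t), 5*t*exp(-t), -2*t*exp(-t)]
  [0, exp(-t), 0]
  [8*t*exp(-t), -10*t*exp(-t), 4*t*exp(-t) + exp(-t)]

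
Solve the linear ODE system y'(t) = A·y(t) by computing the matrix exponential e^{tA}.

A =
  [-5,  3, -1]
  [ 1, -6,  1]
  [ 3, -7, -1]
e^{tA} =
  [t^2*exp(-4*t)/2 - t*exp(-4*t) + exp(-4*t), -t^2*exp(-4*t) + 3*t*exp(-4*t), t^2*exp(-4*t)/2 - t*exp(-4*t)]
  [t*exp(-4*t), -2*t*exp(-4*t) + exp(-4*t), t*exp(-4*t)]
  [-t^2*exp(-4*t)/2 + 3*t*exp(-4*t), t^2*exp(-4*t) - 7*t*exp(-4*t), -t^2*exp(-4*t)/2 + 3*t*exp(-4*t) + exp(-4*t)]

Strategy: write A = P · J · P⁻¹ where J is a Jordan canonical form, so e^{tA} = P · e^{tJ} · P⁻¹, and e^{tJ} can be computed block-by-block.

A has Jordan form
J =
  [-4,  1,  0]
  [ 0, -4,  1]
  [ 0,  0, -4]
(up to reordering of blocks).

Per-block formulas:
  For a 3×3 Jordan block J_3(-4): exp(t · J_3(-4)) = e^(-4t)·(I + t·N + (t^2/2)·N^2), where N is the 3×3 nilpotent shift.

After assembling e^{tJ} and conjugating by P, we get:

e^{tA} =
  [t^2*exp(-4*t)/2 - t*exp(-4*t) + exp(-4*t), -t^2*exp(-4*t) + 3*t*exp(-4*t), t^2*exp(-4*t)/2 - t*exp(-4*t)]
  [t*exp(-4*t), -2*t*exp(-4*t) + exp(-4*t), t*exp(-4*t)]
  [-t^2*exp(-4*t)/2 + 3*t*exp(-4*t), t^2*exp(-4*t) - 7*t*exp(-4*t), -t^2*exp(-4*t)/2 + 3*t*exp(-4*t) + exp(-4*t)]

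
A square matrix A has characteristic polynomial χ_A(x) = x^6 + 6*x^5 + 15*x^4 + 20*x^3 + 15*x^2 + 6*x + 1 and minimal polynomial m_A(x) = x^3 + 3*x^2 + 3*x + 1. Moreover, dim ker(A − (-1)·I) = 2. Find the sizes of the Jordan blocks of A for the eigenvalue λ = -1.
Block sizes for λ = -1: [3, 3]

Step 1 — from the characteristic polynomial, algebraic multiplicity of λ = -1 is 6. From dim ker(A − (-1)·I) = 2, there are exactly 2 Jordan blocks for λ = -1.
Step 2 — from the minimal polynomial, the factor (x + 1)^3 tells us the largest block for λ = -1 has size 3.
Step 3 — with total size 6, 2 blocks, and largest block 3, the block sizes (in nonincreasing order) are [3, 3].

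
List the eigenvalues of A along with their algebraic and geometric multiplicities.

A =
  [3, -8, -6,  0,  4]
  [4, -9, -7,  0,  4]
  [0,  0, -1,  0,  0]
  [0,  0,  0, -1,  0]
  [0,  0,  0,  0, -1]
λ = -5: alg = 1, geom = 1; λ = -1: alg = 4, geom = 3

Step 1 — factor the characteristic polynomial to read off the algebraic multiplicities:
  χ_A(x) = (x + 1)^4*(x + 5)

Step 2 — compute geometric multiplicities via the rank-nullity identity g(λ) = n − rank(A − λI):
  rank(A − (-5)·I) = 4, so dim ker(A − (-5)·I) = n − 4 = 1
  rank(A − (-1)·I) = 2, so dim ker(A − (-1)·I) = n − 2 = 3

Summary:
  λ = -5: algebraic multiplicity = 1, geometric multiplicity = 1
  λ = -1: algebraic multiplicity = 4, geometric multiplicity = 3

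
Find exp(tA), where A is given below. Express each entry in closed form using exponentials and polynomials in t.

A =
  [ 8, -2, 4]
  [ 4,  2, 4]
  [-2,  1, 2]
e^{tA} =
  [4*t*exp(4*t) + exp(4*t), -2*t*exp(4*t), 4*t*exp(4*t)]
  [4*t*exp(4*t), -2*t*exp(4*t) + exp(4*t), 4*t*exp(4*t)]
  [-2*t*exp(4*t), t*exp(4*t), -2*t*exp(4*t) + exp(4*t)]

Strategy: write A = P · J · P⁻¹ where J is a Jordan canonical form, so e^{tA} = P · e^{tJ} · P⁻¹, and e^{tJ} can be computed block-by-block.

A has Jordan form
J =
  [4, 1, 0]
  [0, 4, 0]
  [0, 0, 4]
(up to reordering of blocks).

Per-block formulas:
  For a 2×2 Jordan block J_2(4): exp(t · J_2(4)) = e^(4t)·(I + t·N), where N is the 2×2 nilpotent shift.
  For a 1×1 block at λ = 4: exp(t · [4]) = [e^(4t)].

After assembling e^{tJ} and conjugating by P, we get:

e^{tA} =
  [4*t*exp(4*t) + exp(4*t), -2*t*exp(4*t), 4*t*exp(4*t)]
  [4*t*exp(4*t), -2*t*exp(4*t) + exp(4*t), 4*t*exp(4*t)]
  [-2*t*exp(4*t), t*exp(4*t), -2*t*exp(4*t) + exp(4*t)]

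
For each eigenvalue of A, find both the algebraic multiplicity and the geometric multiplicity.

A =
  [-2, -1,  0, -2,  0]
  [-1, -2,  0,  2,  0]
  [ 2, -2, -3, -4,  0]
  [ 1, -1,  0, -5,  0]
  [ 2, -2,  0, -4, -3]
λ = -3: alg = 5, geom = 4

Step 1 — factor the characteristic polynomial to read off the algebraic multiplicities:
  χ_A(x) = (x + 3)^5

Step 2 — compute geometric multiplicities via the rank-nullity identity g(λ) = n − rank(A − λI):
  rank(A − (-3)·I) = 1, so dim ker(A − (-3)·I) = n − 1 = 4

Summary:
  λ = -3: algebraic multiplicity = 5, geometric multiplicity = 4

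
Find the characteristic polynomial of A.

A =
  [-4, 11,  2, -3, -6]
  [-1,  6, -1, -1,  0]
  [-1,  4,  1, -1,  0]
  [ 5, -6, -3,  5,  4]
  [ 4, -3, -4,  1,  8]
x^5 - 16*x^4 + 100*x^3 - 304*x^2 + 448*x - 256

Expanding det(x·I − A) (e.g. by cofactor expansion or by noting that A is similar to its Jordan form J, which has the same characteristic polynomial as A) gives
  χ_A(x) = x^5 - 16*x^4 + 100*x^3 - 304*x^2 + 448*x - 256
which factors as (x - 4)^3*(x - 2)^2. The eigenvalues (with algebraic multiplicities) are λ = 2 with multiplicity 2, λ = 4 with multiplicity 3.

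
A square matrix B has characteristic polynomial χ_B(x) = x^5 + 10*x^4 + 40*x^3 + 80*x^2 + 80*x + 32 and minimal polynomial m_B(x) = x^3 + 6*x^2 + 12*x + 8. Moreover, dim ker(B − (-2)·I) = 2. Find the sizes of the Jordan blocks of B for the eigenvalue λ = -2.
Block sizes for λ = -2: [3, 2]

Step 1 — from the characteristic polynomial, algebraic multiplicity of λ = -2 is 5. From dim ker(B − (-2)·I) = 2, there are exactly 2 Jordan blocks for λ = -2.
Step 2 — from the minimal polynomial, the factor (x + 2)^3 tells us the largest block for λ = -2 has size 3.
Step 3 — with total size 5, 2 blocks, and largest block 3, the block sizes (in nonincreasing order) are [3, 2].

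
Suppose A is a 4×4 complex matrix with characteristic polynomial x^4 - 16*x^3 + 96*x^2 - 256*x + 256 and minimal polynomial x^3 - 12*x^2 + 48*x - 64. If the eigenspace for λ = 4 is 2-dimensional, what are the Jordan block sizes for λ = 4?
Block sizes for λ = 4: [3, 1]

Step 1 — from the characteristic polynomial, algebraic multiplicity of λ = 4 is 4. From dim ker(A − (4)·I) = 2, there are exactly 2 Jordan blocks for λ = 4.
Step 2 — from the minimal polynomial, the factor (x − 4)^3 tells us the largest block for λ = 4 has size 3.
Step 3 — with total size 4, 2 blocks, and largest block 3, the block sizes (in nonincreasing order) are [3, 1].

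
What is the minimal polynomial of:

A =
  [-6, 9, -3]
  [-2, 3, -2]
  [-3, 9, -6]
x^2 + 6*x + 9

The characteristic polynomial is χ_A(x) = (x + 3)^3, so the eigenvalues are known. The minimal polynomial is
  m_A(x) = Π_λ (x − λ)^{k_λ}
where k_λ is the size of the *largest* Jordan block for λ (equivalently, the smallest k with (A − λI)^k v = 0 for every generalised eigenvector v of λ).

  λ = -3: largest Jordan block has size 2, contributing (x + 3)^2

So m_A(x) = (x + 3)^2 = x^2 + 6*x + 9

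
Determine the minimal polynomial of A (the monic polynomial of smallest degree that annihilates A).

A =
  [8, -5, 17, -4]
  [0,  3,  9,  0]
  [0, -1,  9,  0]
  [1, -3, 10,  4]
x^2 - 12*x + 36

The characteristic polynomial is χ_A(x) = (x - 6)^4, so the eigenvalues are known. The minimal polynomial is
  m_A(x) = Π_λ (x − λ)^{k_λ}
where k_λ is the size of the *largest* Jordan block for λ (equivalently, the smallest k with (A − λI)^k v = 0 for every generalised eigenvector v of λ).

  λ = 6: largest Jordan block has size 2, contributing (x − 6)^2

So m_A(x) = (x - 6)^2 = x^2 - 12*x + 36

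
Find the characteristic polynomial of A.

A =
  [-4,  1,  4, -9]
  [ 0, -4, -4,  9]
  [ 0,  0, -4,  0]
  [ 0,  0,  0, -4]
x^4 + 16*x^3 + 96*x^2 + 256*x + 256

Expanding det(x·I − A) (e.g. by cofactor expansion or by noting that A is similar to its Jordan form J, which has the same characteristic polynomial as A) gives
  χ_A(x) = x^4 + 16*x^3 + 96*x^2 + 256*x + 256
which factors as (x + 4)^4. The eigenvalues (with algebraic multiplicities) are λ = -4 with multiplicity 4.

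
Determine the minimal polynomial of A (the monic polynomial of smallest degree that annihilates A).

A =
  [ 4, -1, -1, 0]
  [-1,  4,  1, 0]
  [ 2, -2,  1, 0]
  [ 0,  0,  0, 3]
x^2 - 6*x + 9

The characteristic polynomial is χ_A(x) = (x - 3)^4, so the eigenvalues are known. The minimal polynomial is
  m_A(x) = Π_λ (x − λ)^{k_λ}
where k_λ is the size of the *largest* Jordan block for λ (equivalently, the smallest k with (A − λI)^k v = 0 for every generalised eigenvector v of λ).

  λ = 3: largest Jordan block has size 2, contributing (x − 3)^2

So m_A(x) = (x - 3)^2 = x^2 - 6*x + 9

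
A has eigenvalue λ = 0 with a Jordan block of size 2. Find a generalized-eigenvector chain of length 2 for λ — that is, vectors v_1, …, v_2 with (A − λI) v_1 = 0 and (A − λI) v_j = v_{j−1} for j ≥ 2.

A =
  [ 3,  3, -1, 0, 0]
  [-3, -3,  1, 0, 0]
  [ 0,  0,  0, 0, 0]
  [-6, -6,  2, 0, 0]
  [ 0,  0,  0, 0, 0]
A Jordan chain for λ = 0 of length 2:
v_1 = (3, -3, 0, -6, 0)ᵀ
v_2 = (1, 0, 0, 0, 0)ᵀ

Let N = A − (0)·I. We want v_2 with N^2 v_2 = 0 but N^1 v_2 ≠ 0; then v_{j-1} := N · v_j for j = 2, …, 2.

Pick v_2 = (1, 0, 0, 0, 0)ᵀ.
Then v_1 = N · v_2 = (3, -3, 0, -6, 0)ᵀ.

Sanity check: (A − (0)·I) v_1 = (0, 0, 0, 0, 0)ᵀ = 0. ✓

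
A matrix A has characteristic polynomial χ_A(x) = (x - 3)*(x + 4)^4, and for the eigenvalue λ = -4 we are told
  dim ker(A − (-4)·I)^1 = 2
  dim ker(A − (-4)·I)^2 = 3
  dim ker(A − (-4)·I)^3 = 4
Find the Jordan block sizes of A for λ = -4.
Block sizes for λ = -4: [3, 1]

From the dimensions of kernels of powers, the number of Jordan blocks of size at least j is d_j − d_{j−1} where d_j = dim ker(N^j) (with d_0 = 0). Computing the differences gives [2, 1, 1].
The number of blocks of size exactly k is (#blocks of size ≥ k) − (#blocks of size ≥ k + 1), so the partition is: 1 block(s) of size 1, 1 block(s) of size 3.
In nonincreasing order the block sizes are [3, 1].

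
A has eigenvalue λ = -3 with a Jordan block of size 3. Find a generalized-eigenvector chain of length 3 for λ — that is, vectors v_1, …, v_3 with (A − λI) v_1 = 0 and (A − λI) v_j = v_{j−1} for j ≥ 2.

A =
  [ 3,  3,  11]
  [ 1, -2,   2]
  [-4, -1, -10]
A Jordan chain for λ = -3 of length 3:
v_1 = (-5, -1, 3)ᵀ
v_2 = (6, 1, -4)ᵀ
v_3 = (1, 0, 0)ᵀ

Let N = A − (-3)·I. We want v_3 with N^3 v_3 = 0 but N^2 v_3 ≠ 0; then v_{j-1} := N · v_j for j = 3, …, 2.

Pick v_3 = (1, 0, 0)ᵀ.
Then v_2 = N · v_3 = (6, 1, -4)ᵀ.
Then v_1 = N · v_2 = (-5, -1, 3)ᵀ.

Sanity check: (A − (-3)·I) v_1 = (0, 0, 0)ᵀ = 0. ✓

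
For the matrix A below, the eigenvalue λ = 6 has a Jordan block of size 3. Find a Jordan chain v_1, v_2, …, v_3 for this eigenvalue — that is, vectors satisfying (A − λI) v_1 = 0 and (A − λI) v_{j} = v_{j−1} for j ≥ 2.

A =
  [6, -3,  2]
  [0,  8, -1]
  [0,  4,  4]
A Jordan chain for λ = 6 of length 3:
v_1 = (2, 0, 0)ᵀ
v_2 = (-3, 2, 4)ᵀ
v_3 = (0, 1, 0)ᵀ

Let N = A − (6)·I. We want v_3 with N^3 v_3 = 0 but N^2 v_3 ≠ 0; then v_{j-1} := N · v_j for j = 3, …, 2.

Pick v_3 = (0, 1, 0)ᵀ.
Then v_2 = N · v_3 = (-3, 2, 4)ᵀ.
Then v_1 = N · v_2 = (2, 0, 0)ᵀ.

Sanity check: (A − (6)·I) v_1 = (0, 0, 0)ᵀ = 0. ✓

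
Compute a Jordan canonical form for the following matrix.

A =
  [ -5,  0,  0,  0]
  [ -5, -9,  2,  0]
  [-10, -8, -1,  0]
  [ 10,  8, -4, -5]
J_2(-5) ⊕ J_1(-5) ⊕ J_1(-5)

The characteristic polynomial is
  det(x·I − A) = x^4 + 20*x^3 + 150*x^2 + 500*x + 625 = (x + 5)^4

Eigenvalues and multiplicities (the geometric multiplicity of λ is n − rank(A − λI), which equals the number of Jordan blocks for λ):
  λ = -5: algebraic multiplicity = 4, geometric multiplicity = 3

Determining the block sizes for each eigenvalue:
  λ = -5: 3 blocks summing to 4 forces exactly one block of size 2 and the rest size 1 → block sizes [2, 1, 1]

Assembling the blocks gives a Jordan form
J =
  [-5,  1,  0,  0]
  [ 0, -5,  0,  0]
  [ 0,  0, -5,  0]
  [ 0,  0,  0, -5]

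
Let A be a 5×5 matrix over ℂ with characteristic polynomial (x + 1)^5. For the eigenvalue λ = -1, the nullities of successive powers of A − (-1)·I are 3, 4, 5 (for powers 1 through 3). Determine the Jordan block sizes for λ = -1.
Block sizes for λ = -1: [3, 1, 1]

From the dimensions of kernels of powers, the number of Jordan blocks of size at least j is d_j − d_{j−1} where d_j = dim ker(N^j) (with d_0 = 0). Computing the differences gives [3, 1, 1].
The number of blocks of size exactly k is (#blocks of size ≥ k) − (#blocks of size ≥ k + 1), so the partition is: 2 block(s) of size 1, 1 block(s) of size 3.
In nonincreasing order the block sizes are [3, 1, 1].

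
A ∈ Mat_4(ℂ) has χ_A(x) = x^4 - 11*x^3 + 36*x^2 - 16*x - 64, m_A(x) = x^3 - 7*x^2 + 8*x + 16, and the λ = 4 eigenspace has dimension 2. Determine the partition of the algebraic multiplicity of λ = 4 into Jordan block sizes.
Block sizes for λ = 4: [2, 1]

Step 1 — from the characteristic polynomial, algebraic multiplicity of λ = 4 is 3. From dim ker(A − (4)·I) = 2, there are exactly 2 Jordan blocks for λ = 4.
Step 2 — from the minimal polynomial, the factor (x − 4)^2 tells us the largest block for λ = 4 has size 2.
Step 3 — with total size 3, 2 blocks, and largest block 2, the block sizes (in nonincreasing order) are [2, 1].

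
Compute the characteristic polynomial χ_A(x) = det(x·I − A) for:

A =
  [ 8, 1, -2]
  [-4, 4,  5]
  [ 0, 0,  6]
x^3 - 18*x^2 + 108*x - 216

Expanding det(x·I − A) (e.g. by cofactor expansion or by noting that A is similar to its Jordan form J, which has the same characteristic polynomial as A) gives
  χ_A(x) = x^3 - 18*x^2 + 108*x - 216
which factors as (x - 6)^3. The eigenvalues (with algebraic multiplicities) are λ = 6 with multiplicity 3.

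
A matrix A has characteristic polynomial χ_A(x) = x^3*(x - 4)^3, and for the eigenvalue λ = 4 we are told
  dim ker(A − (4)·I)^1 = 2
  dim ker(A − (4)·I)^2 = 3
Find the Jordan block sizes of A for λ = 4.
Block sizes for λ = 4: [2, 1]

From the dimensions of kernels of powers, the number of Jordan blocks of size at least j is d_j − d_{j−1} where d_j = dim ker(N^j) (with d_0 = 0). Computing the differences gives [2, 1].
The number of blocks of size exactly k is (#blocks of size ≥ k) − (#blocks of size ≥ k + 1), so the partition is: 1 block(s) of size 1, 1 block(s) of size 2.
In nonincreasing order the block sizes are [2, 1].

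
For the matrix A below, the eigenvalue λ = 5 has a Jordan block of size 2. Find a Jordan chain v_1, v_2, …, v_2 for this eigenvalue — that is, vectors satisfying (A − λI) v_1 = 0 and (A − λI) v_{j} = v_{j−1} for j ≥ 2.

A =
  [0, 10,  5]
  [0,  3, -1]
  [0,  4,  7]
A Jordan chain for λ = 5 of length 2:
v_1 = (0, -2, 4)ᵀ
v_2 = (2, 1, 0)ᵀ

Let N = A − (5)·I. We want v_2 with N^2 v_2 = 0 but N^1 v_2 ≠ 0; then v_{j-1} := N · v_j for j = 2, …, 2.

Pick v_2 = (2, 1, 0)ᵀ.
Then v_1 = N · v_2 = (0, -2, 4)ᵀ.

Sanity check: (A − (5)·I) v_1 = (0, 0, 0)ᵀ = 0. ✓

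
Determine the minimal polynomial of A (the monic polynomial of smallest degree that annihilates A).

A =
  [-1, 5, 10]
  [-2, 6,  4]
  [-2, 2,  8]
x^2 - 9*x + 20

The characteristic polynomial is χ_A(x) = (x - 5)*(x - 4)^2, so the eigenvalues are known. The minimal polynomial is
  m_A(x) = Π_λ (x − λ)^{k_λ}
where k_λ is the size of the *largest* Jordan block for λ (equivalently, the smallest k with (A − λI)^k v = 0 for every generalised eigenvector v of λ).

  λ = 4: largest Jordan block has size 1, contributing (x − 4)
  λ = 5: largest Jordan block has size 1, contributing (x − 5)

So m_A(x) = (x - 5)*(x - 4) = x^2 - 9*x + 20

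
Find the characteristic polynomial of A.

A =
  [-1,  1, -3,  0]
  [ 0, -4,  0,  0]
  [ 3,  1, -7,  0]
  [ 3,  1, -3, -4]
x^4 + 16*x^3 + 96*x^2 + 256*x + 256

Expanding det(x·I − A) (e.g. by cofactor expansion or by noting that A is similar to its Jordan form J, which has the same characteristic polynomial as A) gives
  χ_A(x) = x^4 + 16*x^3 + 96*x^2 + 256*x + 256
which factors as (x + 4)^4. The eigenvalues (with algebraic multiplicities) are λ = -4 with multiplicity 4.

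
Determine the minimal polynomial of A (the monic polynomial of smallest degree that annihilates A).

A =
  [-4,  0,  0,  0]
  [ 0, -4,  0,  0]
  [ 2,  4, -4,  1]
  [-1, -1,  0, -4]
x^3 + 12*x^2 + 48*x + 64

The characteristic polynomial is χ_A(x) = (x + 4)^4, so the eigenvalues are known. The minimal polynomial is
  m_A(x) = Π_λ (x − λ)^{k_λ}
where k_λ is the size of the *largest* Jordan block for λ (equivalently, the smallest k with (A − λI)^k v = 0 for every generalised eigenvector v of λ).

  λ = -4: largest Jordan block has size 3, contributing (x + 4)^3

So m_A(x) = (x + 4)^3 = x^3 + 12*x^2 + 48*x + 64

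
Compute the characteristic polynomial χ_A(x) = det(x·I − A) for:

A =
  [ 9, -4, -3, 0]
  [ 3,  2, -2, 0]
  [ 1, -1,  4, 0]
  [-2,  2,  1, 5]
x^4 - 20*x^3 + 150*x^2 - 500*x + 625

Expanding det(x·I − A) (e.g. by cofactor expansion or by noting that A is similar to its Jordan form J, which has the same characteristic polynomial as A) gives
  χ_A(x) = x^4 - 20*x^3 + 150*x^2 - 500*x + 625
which factors as (x - 5)^4. The eigenvalues (with algebraic multiplicities) are λ = 5 with multiplicity 4.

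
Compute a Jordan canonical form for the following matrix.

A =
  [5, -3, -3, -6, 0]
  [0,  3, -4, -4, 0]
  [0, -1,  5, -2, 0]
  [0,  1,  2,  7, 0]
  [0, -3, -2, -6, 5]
J_3(5) ⊕ J_1(5) ⊕ J_1(5)

The characteristic polynomial is
  det(x·I − A) = x^5 - 25*x^4 + 250*x^3 - 1250*x^2 + 3125*x - 3125 = (x - 5)^5

Eigenvalues and multiplicities (the geometric multiplicity of λ is n − rank(A − λI), which equals the number of Jordan blocks for λ):
  λ = 5: algebraic multiplicity = 5, geometric multiplicity = 3

Determining the block sizes for each eigenvalue:
  λ = 5: with am = 5 and gm = 3, the partition is not yet determined (e.g. several partitions of 5 into 3 parts exist). Let N = A − (5)·I. Computing rank(N^1) = 2, rank(N^2) = 1, rank(N^3) = 0; the number of blocks of size ≥ j is rank(N^{j−1}) − rank(N^j), giving [3, 1, 1]. So we have 1 block(s) of size 3, 2 block(s) of size 1 → block sizes [3, 1, 1]

Assembling the blocks gives a Jordan form
J =
  [5, 1, 0, 0, 0]
  [0, 5, 1, 0, 0]
  [0, 0, 5, 0, 0]
  [0, 0, 0, 5, 0]
  [0, 0, 0, 0, 5]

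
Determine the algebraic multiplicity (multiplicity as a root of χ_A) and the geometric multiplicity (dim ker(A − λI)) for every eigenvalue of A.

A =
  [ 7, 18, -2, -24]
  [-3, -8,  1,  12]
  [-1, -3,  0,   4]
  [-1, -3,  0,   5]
λ = 1: alg = 4, geom = 2

Step 1 — factor the characteristic polynomial to read off the algebraic multiplicities:
  χ_A(x) = (x - 1)^4

Step 2 — compute geometric multiplicities via the rank-nullity identity g(λ) = n − rank(A − λI):
  rank(A − (1)·I) = 2, so dim ker(A − (1)·I) = n − 2 = 2

Summary:
  λ = 1: algebraic multiplicity = 4, geometric multiplicity = 2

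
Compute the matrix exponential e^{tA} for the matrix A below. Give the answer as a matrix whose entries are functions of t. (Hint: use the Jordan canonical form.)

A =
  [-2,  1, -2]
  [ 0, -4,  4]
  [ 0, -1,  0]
e^{tA} =
  [exp(-2*t), t*exp(-2*t), -2*t*exp(-2*t)]
  [0, -2*t*exp(-2*t) + exp(-2*t), 4*t*exp(-2*t)]
  [0, -t*exp(-2*t), 2*t*exp(-2*t) + exp(-2*t)]

Strategy: write A = P · J · P⁻¹ where J is a Jordan canonical form, so e^{tA} = P · e^{tJ} · P⁻¹, and e^{tJ} can be computed block-by-block.

A has Jordan form
J =
  [-2,  1,  0]
  [ 0, -2,  0]
  [ 0,  0, -2]
(up to reordering of blocks).

Per-block formulas:
  For a 2×2 Jordan block J_2(-2): exp(t · J_2(-2)) = e^(-2t)·(I + t·N), where N is the 2×2 nilpotent shift.
  For a 1×1 block at λ = -2: exp(t · [-2]) = [e^(-2t)].

After assembling e^{tJ} and conjugating by P, we get:

e^{tA} =
  [exp(-2*t), t*exp(-2*t), -2*t*exp(-2*t)]
  [0, -2*t*exp(-2*t) + exp(-2*t), 4*t*exp(-2*t)]
  [0, -t*exp(-2*t), 2*t*exp(-2*t) + exp(-2*t)]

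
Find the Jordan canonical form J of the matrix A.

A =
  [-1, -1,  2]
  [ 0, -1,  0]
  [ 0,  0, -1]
J_2(-1) ⊕ J_1(-1)

The characteristic polynomial is
  det(x·I − A) = x^3 + 3*x^2 + 3*x + 1 = (x + 1)^3

Eigenvalues and multiplicities (the geometric multiplicity of λ is n − rank(A − λI), which equals the number of Jordan blocks for λ):
  λ = -1: algebraic multiplicity = 3, geometric multiplicity = 2

Determining the block sizes for each eigenvalue:
  λ = -1: 2 blocks summing to 3 forces exactly one block of size 2 and the rest size 1 → block sizes [2, 1]

Assembling the blocks gives a Jordan form
J =
  [-1,  1,  0]
  [ 0, -1,  0]
  [ 0,  0, -1]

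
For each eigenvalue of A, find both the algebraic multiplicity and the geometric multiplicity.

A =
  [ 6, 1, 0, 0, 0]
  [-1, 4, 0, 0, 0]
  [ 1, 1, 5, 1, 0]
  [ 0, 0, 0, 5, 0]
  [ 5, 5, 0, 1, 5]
λ = 5: alg = 5, geom = 3

Step 1 — factor the characteristic polynomial to read off the algebraic multiplicities:
  χ_A(x) = (x - 5)^5

Step 2 — compute geometric multiplicities via the rank-nullity identity g(λ) = n − rank(A − λI):
  rank(A − (5)·I) = 2, so dim ker(A − (5)·I) = n − 2 = 3

Summary:
  λ = 5: algebraic multiplicity = 5, geometric multiplicity = 3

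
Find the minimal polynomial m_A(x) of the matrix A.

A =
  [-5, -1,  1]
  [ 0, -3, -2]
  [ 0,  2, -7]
x^2 + 10*x + 25

The characteristic polynomial is χ_A(x) = (x + 5)^3, so the eigenvalues are known. The minimal polynomial is
  m_A(x) = Π_λ (x − λ)^{k_λ}
where k_λ is the size of the *largest* Jordan block for λ (equivalently, the smallest k with (A − λI)^k v = 0 for every generalised eigenvector v of λ).

  λ = -5: largest Jordan block has size 2, contributing (x + 5)^2

So m_A(x) = (x + 5)^2 = x^2 + 10*x + 25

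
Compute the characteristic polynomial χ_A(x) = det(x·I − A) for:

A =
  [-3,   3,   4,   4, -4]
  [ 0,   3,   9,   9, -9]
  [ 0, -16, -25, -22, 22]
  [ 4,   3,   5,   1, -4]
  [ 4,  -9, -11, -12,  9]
x^5 + 15*x^4 + 90*x^3 + 270*x^2 + 405*x + 243

Expanding det(x·I − A) (e.g. by cofactor expansion or by noting that A is similar to its Jordan form J, which has the same characteristic polynomial as A) gives
  χ_A(x) = x^5 + 15*x^4 + 90*x^3 + 270*x^2 + 405*x + 243
which factors as (x + 3)^5. The eigenvalues (with algebraic multiplicities) are λ = -3 with multiplicity 5.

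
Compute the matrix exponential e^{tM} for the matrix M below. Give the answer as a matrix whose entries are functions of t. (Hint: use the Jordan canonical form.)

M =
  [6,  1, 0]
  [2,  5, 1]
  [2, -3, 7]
e^{tM} =
  [t^2*exp(6*t) + exp(6*t), -t^2*exp(6*t)/2 + t*exp(6*t), t^2*exp(6*t)/2]
  [2*t*exp(6*t), -t*exp(6*t) + exp(6*t), t*exp(6*t)]
  [-2*t^2*exp(6*t) + 2*t*exp(6*t), t^2*exp(6*t) - 3*t*exp(6*t), -t^2*exp(6*t) + t*exp(6*t) + exp(6*t)]

Strategy: write M = P · J · P⁻¹ where J is a Jordan canonical form, so e^{tM} = P · e^{tJ} · P⁻¹, and e^{tJ} can be computed block-by-block.

M has Jordan form
J =
  [6, 1, 0]
  [0, 6, 1]
  [0, 0, 6]
(up to reordering of blocks).

Per-block formulas:
  For a 3×3 Jordan block J_3(6): exp(t · J_3(6)) = e^(6t)·(I + t·N + (t^2/2)·N^2), where N is the 3×3 nilpotent shift.

After assembling e^{tJ} and conjugating by P, we get:

e^{tM} =
  [t^2*exp(6*t) + exp(6*t), -t^2*exp(6*t)/2 + t*exp(6*t), t^2*exp(6*t)/2]
  [2*t*exp(6*t), -t*exp(6*t) + exp(6*t), t*exp(6*t)]
  [-2*t^2*exp(6*t) + 2*t*exp(6*t), t^2*exp(6*t) - 3*t*exp(6*t), -t^2*exp(6*t) + t*exp(6*t) + exp(6*t)]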